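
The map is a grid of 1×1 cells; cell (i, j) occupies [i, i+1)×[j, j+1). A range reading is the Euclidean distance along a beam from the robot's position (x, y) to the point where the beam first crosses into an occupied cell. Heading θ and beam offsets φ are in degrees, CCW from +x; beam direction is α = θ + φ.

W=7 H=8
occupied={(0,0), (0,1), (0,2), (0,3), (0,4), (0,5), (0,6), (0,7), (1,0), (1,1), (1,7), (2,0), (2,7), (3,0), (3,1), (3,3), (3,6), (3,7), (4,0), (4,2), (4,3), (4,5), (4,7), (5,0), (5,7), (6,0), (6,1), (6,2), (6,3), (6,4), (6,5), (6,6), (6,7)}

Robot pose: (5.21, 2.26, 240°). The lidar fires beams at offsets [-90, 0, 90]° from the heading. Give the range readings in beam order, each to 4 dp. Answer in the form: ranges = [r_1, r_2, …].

ranges = [0.2425, 1.4549, 0.9122]

beam 1: φ=-90°, α=150°
  d=(-0.8660,0.5000)  start (5,2)  tX=0.2425 tY=1.4800  stride 1/|dx|=1.1547 1/|dy|=2.0000
    cross x-line → (4,2), t=0.2425 (wall)
  → r_1 = 0.2425
beam 2: φ=0°, α=240°
  d=(-0.5000,-0.8660)  start (5,2)  tX=0.4200 tY=0.3002  stride 1/|dx|=2.0000 1/|dy|=1.1547
    cross y-line → (5,1), t=0.3002
    cross x-line → (4,1), t=0.4200
    cross y-line → (4,0), t=1.4549 (wall)
  → r_2 = 1.4549
beam 3: φ=90°, α=330°
  d=(0.8660,-0.5000)  start (5,2)  tX=0.9122 tY=0.5200  stride 1/|dx|=1.1547 1/|dy|=2.0000
    cross y-line → (5,1), t=0.5200
    cross x-line → (6,1), t=0.9122 (wall)
  → r_3 = 0.9122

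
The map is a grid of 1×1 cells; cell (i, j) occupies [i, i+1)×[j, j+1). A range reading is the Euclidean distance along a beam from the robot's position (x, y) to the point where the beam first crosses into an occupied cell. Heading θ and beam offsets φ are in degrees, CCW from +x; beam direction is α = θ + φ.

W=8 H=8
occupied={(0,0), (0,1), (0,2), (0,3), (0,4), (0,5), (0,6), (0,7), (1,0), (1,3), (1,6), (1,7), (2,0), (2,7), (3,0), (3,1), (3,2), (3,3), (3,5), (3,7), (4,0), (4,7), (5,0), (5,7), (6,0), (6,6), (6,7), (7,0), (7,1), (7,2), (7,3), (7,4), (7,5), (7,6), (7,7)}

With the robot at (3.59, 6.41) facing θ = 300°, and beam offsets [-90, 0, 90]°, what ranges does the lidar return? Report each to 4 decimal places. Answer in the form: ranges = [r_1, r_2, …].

beam 1: φ=-90°, α=210°
  dir = (cos 210°, sin 210°) = (-0.8660, -0.5000); from cell (3,6)
  next x-line at t=0.6813, next y-line at t=0.8200; Δt_x=1.1547, Δt_y=2.0000
    x: enter (2,6) at t=0.6813
    y: enter (2,5) at t=0.8200
    x: enter (1,5) at t=1.8360
    y: enter (1,4) at t=2.8200
    x: enter (0,4) at t=2.9907 ← occupied
  → r_1 = 2.9907
beam 2: φ=0°, α=300°
  dir = (cos 300°, sin 300°) = (0.5000, -0.8660); from cell (3,6)
  next x-line at t=0.8200, next y-line at t=0.4734; Δt_x=2.0000, Δt_y=1.1547
    y: enter (3,5) at t=0.4734 ← occupied
  → r_2 = 0.4734
beam 3: φ=90°, α=30°
  dir = (cos 30°, sin 30°) = (0.8660, 0.5000); from cell (3,6)
  next x-line at t=0.4734, next y-line at t=1.1800; Δt_x=1.1547, Δt_y=2.0000
    x: enter (4,6) at t=0.4734
    y: enter (4,7) at t=1.1800 ← occupied
  → r_3 = 1.1800

ranges = [2.9907, 0.4734, 1.1800]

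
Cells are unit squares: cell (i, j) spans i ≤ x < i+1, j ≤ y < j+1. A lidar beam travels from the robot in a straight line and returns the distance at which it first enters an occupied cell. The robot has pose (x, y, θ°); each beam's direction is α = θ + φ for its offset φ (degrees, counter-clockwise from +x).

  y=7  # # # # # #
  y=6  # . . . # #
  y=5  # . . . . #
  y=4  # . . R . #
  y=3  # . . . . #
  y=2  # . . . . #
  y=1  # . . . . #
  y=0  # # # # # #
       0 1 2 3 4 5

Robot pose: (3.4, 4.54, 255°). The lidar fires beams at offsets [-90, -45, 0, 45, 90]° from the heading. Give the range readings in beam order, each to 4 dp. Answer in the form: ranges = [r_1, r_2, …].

ranges = [2.4847, 2.7713, 3.6649, 3.2000, 1.6564]

beam 1: φ=-90°, α=165°
  d=(-0.9659,0.2588)  start (3,4)  tX=0.4141 tY=1.7773  stride 1/|dx|=1.0353 1/|dy|=3.8637
    cross x-line → (2,4), t=0.4141
    cross x-line → (1,4), t=1.4494
    cross y-line → (1,5), t=1.7773
    cross x-line → (0,5), t=2.4847 (wall)
  → r_1 = 2.4847
beam 2: φ=-45°, α=210°
  d=(-0.8660,-0.5000)  start (3,4)  tX=0.4619 tY=1.0800  stride 1/|dx|=1.1547 1/|dy|=2.0000
    cross x-line → (2,4), t=0.4619
    cross y-line → (2,3), t=1.0800
    cross x-line → (1,3), t=1.6166
    cross x-line → (0,3), t=2.7713 (wall)
  → r_2 = 2.7713
beam 3: φ=0°, α=255°
  d=(-0.2588,-0.9659)  start (3,4)  tX=1.5455 tY=0.5590  stride 1/|dx|=3.8637 1/|dy|=1.0353
    cross y-line → (3,3), t=0.5590
    cross x-line → (2,3), t=1.5455
    cross y-line → (2,2), t=1.5943
    cross y-line → (2,1), t=2.6296
    cross y-line → (2,0), t=3.6649 (wall)
  → r_3 = 3.6649
beam 4: φ=45°, α=300°
  d=(0.5000,-0.8660)  start (3,4)  tX=1.2000 tY=0.6235  stride 1/|dx|=2.0000 1/|dy|=1.1547
    cross y-line → (3,3), t=0.6235
    cross x-line → (4,3), t=1.2000
    cross y-line → (4,2), t=1.7782
    cross y-line → (4,1), t=2.9329
    cross x-line → (5,1), t=3.2000 (wall)
  → r_4 = 3.2000
beam 5: φ=90°, α=345°
  d=(0.9659,-0.2588)  start (3,4)  tX=0.6212 tY=2.0864  stride 1/|dx|=1.0353 1/|dy|=3.8637
    cross x-line → (4,4), t=0.6212
    cross x-line → (5,4), t=1.6564 (wall)
  → r_5 = 1.6564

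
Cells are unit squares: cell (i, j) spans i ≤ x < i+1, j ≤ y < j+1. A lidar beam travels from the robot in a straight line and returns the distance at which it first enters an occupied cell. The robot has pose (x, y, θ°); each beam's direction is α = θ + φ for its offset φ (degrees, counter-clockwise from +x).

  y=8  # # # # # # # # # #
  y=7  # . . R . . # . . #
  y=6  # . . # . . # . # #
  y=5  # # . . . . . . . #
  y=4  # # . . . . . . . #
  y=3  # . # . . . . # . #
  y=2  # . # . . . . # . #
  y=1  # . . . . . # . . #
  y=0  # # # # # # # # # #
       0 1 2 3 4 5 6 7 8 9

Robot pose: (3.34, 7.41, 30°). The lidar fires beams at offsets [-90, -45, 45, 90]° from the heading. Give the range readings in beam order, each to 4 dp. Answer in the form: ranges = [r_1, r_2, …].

beam 1: φ=-90°, α=300°
  d=(0.5000,-0.8660)  start (3,7)  tX=1.3200 tY=0.4734  stride 1/|dx|=2.0000 1/|dy|=1.1547
    cross y-line → (3,6), t=0.4734 (wall)
  → r_1 = 0.4734
beam 2: φ=-45°, α=345°
  d=(0.9659,-0.2588)  start (3,7)  tX=0.6833 tY=1.5841  stride 1/|dx|=1.0353 1/|dy|=3.8637
    cross x-line → (4,7), t=0.6833
    cross y-line → (4,6), t=1.5841
    cross x-line → (5,6), t=1.7186
    cross x-line → (6,6), t=2.7538 (wall)
  → r_2 = 2.7538
beam 3: φ=45°, α=75°
  d=(0.2588,0.9659)  start (3,7)  tX=2.5500 tY=0.6108  stride 1/|dx|=3.8637 1/|dy|=1.0353
    cross y-line → (3,8), t=0.6108 (wall)
  → r_3 = 0.6108
beam 4: φ=90°, α=120°
  d=(-0.5000,0.8660)  start (3,7)  tX=0.6800 tY=0.6813  stride 1/|dx|=2.0000 1/|dy|=1.1547
    cross x-line → (2,7), t=0.6800
    cross y-line → (2,8), t=0.6813 (wall)
  → r_4 = 0.6813

ranges = [0.4734, 2.7538, 0.6108, 0.6813]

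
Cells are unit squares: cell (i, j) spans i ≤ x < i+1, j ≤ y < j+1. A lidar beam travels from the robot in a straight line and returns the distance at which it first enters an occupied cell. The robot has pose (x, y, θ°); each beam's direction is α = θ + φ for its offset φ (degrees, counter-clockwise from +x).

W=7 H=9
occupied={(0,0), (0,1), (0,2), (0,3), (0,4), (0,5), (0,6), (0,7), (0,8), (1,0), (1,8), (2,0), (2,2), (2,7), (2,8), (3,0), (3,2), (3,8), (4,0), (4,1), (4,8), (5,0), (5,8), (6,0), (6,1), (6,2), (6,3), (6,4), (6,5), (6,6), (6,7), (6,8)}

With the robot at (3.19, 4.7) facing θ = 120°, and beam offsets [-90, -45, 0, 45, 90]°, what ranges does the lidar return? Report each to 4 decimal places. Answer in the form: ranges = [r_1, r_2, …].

ranges = [3.2447, 3.4164, 3.8105, 2.2673, 2.5288]

beam 1: φ=-90°, α=30°
  d=(0.8660,0.5000)  start (3,4)  tX=0.9353 tY=0.6000  stride 1/|dx|=1.1547 1/|dy|=2.0000
    cross y-line → (3,5), t=0.6000
    cross x-line → (4,5), t=0.9353
    cross x-line → (5,5), t=2.0900
    cross y-line → (5,6), t=2.6000
    cross x-line → (6,6), t=3.2447 (wall)
  → r_1 = 3.2447
beam 2: φ=-45°, α=75°
  d=(0.2588,0.9659)  start (3,4)  tX=3.1296 tY=0.3106  stride 1/|dx|=3.8637 1/|dy|=1.0353
    cross y-line → (3,5), t=0.3106
    cross y-line → (3,6), t=1.3459
    cross y-line → (3,7), t=2.3811
    cross x-line → (4,7), t=3.1296
    cross y-line → (4,8), t=3.4164 (wall)
  → r_2 = 3.4164
beam 3: φ=0°, α=120°
  d=(-0.5000,0.8660)  start (3,4)  tX=0.3800 tY=0.3464  stride 1/|dx|=2.0000 1/|dy|=1.1547
    cross y-line → (3,5), t=0.3464
    cross x-line → (2,5), t=0.3800
    cross y-line → (2,6), t=1.5011
    cross x-line → (1,6), t=2.3800
    cross y-line → (1,7), t=2.6558
    cross y-line → (1,8), t=3.8105 (wall)
  → r_3 = 3.8105
beam 4: φ=45°, α=165°
  d=(-0.9659,0.2588)  start (3,4)  tX=0.1967 tY=1.1591  stride 1/|dx|=1.0353 1/|dy|=3.8637
    cross x-line → (2,4), t=0.1967
    cross y-line → (2,5), t=1.1591
    cross x-line → (1,5), t=1.2320
    cross x-line → (0,5), t=2.2673 (wall)
  → r_4 = 2.2673
beam 5: φ=90°, α=210°
  d=(-0.8660,-0.5000)  start (3,4)  tX=0.2194 tY=1.4000  stride 1/|dx|=1.1547 1/|dy|=2.0000
    cross x-line → (2,4), t=0.2194
    cross x-line → (1,4), t=1.3741
    cross y-line → (1,3), t=1.4000
    cross x-line → (0,3), t=2.5288 (wall)
  → r_5 = 2.5288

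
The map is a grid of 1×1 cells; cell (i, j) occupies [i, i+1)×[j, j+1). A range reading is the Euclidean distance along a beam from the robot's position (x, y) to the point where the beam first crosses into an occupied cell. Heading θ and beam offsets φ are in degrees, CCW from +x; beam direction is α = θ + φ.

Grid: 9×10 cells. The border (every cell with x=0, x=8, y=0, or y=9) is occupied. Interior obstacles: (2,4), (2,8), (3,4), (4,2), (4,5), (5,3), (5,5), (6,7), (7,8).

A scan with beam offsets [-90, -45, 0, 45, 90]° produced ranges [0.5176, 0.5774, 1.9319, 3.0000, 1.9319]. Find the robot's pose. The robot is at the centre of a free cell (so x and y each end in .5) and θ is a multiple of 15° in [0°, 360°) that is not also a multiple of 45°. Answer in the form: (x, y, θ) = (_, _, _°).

(x, y, θ) = (7.5, 2.5, 75°)

The pose lattice has 47·16 = 752 candidates. Test each by forward raycasting.
  (2.5, 3.5, 150°): beam 1 = 0.5774 ≠ 0.5176 ✗
  (7.5, 4.5, 120°): beam 1 = 0.5774 ≠ 0.5176 ✗
  (7.5, 2.5, 165°): beam 1 = 1.9319 ≠ 0.5176 ✗
  …
  (7.5, 2.5, 75°): r_1=0.5176, r_2=0.5774, r_3=1.9319, r_4=3.0000, r_5=1.9319 — all match ✓
Only this pose fits every beam.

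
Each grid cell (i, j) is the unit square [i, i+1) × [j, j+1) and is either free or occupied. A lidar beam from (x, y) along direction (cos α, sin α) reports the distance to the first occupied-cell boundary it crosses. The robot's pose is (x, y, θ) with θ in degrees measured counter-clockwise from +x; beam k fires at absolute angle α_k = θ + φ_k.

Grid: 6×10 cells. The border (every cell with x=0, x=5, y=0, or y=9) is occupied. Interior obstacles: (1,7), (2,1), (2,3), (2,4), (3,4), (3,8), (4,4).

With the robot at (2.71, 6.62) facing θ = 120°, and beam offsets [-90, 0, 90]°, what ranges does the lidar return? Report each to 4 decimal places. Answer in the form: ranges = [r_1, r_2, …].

beam 1: φ=-90°, α=30°
  cosα=0.8660 sinα=0.5000 | (2,6) | tMaxX 0.3349 tMaxY 0.7600 | tΔX 1.1547 tΔY 2.0000
    t=0.3349 [x] (3,6)
    t=0.7600 [y] (3,7)
    t=1.4896 [x] (4,7)
    t=2.6443 [x] (5,7) — stop
  → r_1 = 2.6443
beam 2: φ=0°, α=120°
  cosα=-0.5000 sinα=0.8660 | (2,6) | tMaxX 1.4200 tMaxY 0.4388 | tΔX 2.0000 tΔY 1.1547
    t=0.4388 [y] (2,7)
    t=1.4200 [x] (1,7) — stop
  → r_2 = 1.4200
beam 3: φ=90°, α=210°
  cosα=-0.8660 sinα=-0.5000 | (2,6) | tMaxX 0.8198 tMaxY 1.2400 | tΔX 1.1547 tΔY 2.0000
    t=0.8198 [x] (1,6)
    t=1.2400 [y] (1,5)
    t=1.9745 [x] (0,5) — stop
  → r_3 = 1.9745

ranges = [2.6443, 1.4200, 1.9745]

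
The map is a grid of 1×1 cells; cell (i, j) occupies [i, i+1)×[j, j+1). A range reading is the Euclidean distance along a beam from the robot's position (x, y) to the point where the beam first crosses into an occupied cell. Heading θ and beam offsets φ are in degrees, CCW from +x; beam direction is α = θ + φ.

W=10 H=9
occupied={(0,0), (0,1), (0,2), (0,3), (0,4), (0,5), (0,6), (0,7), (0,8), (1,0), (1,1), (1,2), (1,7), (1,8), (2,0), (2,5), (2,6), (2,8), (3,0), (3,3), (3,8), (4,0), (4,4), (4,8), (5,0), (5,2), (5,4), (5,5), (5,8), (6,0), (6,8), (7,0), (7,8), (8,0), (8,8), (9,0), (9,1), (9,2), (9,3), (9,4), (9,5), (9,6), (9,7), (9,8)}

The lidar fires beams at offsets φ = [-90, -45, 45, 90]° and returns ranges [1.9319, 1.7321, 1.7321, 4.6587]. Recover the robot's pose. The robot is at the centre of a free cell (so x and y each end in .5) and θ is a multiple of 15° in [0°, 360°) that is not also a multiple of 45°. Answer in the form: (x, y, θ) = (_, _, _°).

The pose lattice has 46·16 = 736 candidates. Test each by forward raycasting.
  (8.5, 1.5, 210°): beam 1 = 5.0000 ≠ 1.9319 ✗
  (2.5, 2.5, 105°): beam 1 = 6.7293 ≠ 1.9319 ✗
  (2.5, 3.5, 255°): beam 1 = 1.5529 ≠ 1.9319 ✗
  …
  (4.5, 7.5, 255°): r_1=1.9319, r_2=1.7321, r_3=1.7321, r_4=4.6587 — all match ✓
Unique over the lattice → pose = (4.5, 7.5, 255°).

(x, y, θ) = (4.5, 7.5, 255°)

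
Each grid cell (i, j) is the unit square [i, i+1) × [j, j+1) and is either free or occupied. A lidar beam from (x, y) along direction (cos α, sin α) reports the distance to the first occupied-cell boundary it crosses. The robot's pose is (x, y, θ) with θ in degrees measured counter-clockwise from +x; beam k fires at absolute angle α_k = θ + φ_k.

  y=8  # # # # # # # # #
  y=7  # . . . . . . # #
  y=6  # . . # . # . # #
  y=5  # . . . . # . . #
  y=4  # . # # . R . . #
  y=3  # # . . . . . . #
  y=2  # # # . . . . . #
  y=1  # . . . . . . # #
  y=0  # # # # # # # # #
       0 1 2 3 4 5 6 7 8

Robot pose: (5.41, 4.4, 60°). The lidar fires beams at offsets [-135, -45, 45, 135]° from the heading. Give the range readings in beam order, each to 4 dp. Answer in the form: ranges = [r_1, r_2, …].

beam 1: φ=-135°, α=285°
  dir = (cos 285°, sin 285°) = (0.2588, -0.9659); from cell (5,4)
  next x-line at t=2.2796, next y-line at t=0.4141; Δt_x=3.8637, Δt_y=1.0353
    y: enter (5,3) at t=0.4141
    y: enter (5,2) at t=1.4494
    x: enter (6,2) at t=2.2796
    y: enter (6,1) at t=2.4847
    y: enter (6,0) at t=3.5199 ← occupied
  → r_1 = 3.5199
beam 2: φ=-45°, α=15°
  dir = (cos 15°, sin 15°) = (0.9659, 0.2588); from cell (5,4)
  next x-line at t=0.6108, next y-line at t=2.3182; Δt_x=1.0353, Δt_y=3.8637
    x: enter (6,4) at t=0.6108
    x: enter (7,4) at t=1.6461
    y: enter (7,5) at t=2.3182
    x: enter (8,5) at t=2.6814 ← occupied
  → r_2 = 2.6814
beam 3: φ=45°, α=105°
  dir = (cos 105°, sin 105°) = (-0.2588, 0.9659); from cell (5,4)
  next x-line at t=1.5841, next y-line at t=0.6212; Δt_x=3.8637, Δt_y=1.0353
    y: enter (5,5) at t=0.6212 ← occupied
  → r_3 = 0.6212
beam 4: φ=135°, α=195°
  dir = (cos 195°, sin 195°) = (-0.9659, -0.2588); from cell (5,4)
  next x-line at t=0.4245, next y-line at t=1.5455; Δt_x=1.0353, Δt_y=3.8637
    x: enter (4,4) at t=0.4245
    x: enter (3,4) at t=1.4597 ← occupied
  → r_4 = 1.4597

ranges = [3.5199, 2.6814, 0.6212, 1.4597]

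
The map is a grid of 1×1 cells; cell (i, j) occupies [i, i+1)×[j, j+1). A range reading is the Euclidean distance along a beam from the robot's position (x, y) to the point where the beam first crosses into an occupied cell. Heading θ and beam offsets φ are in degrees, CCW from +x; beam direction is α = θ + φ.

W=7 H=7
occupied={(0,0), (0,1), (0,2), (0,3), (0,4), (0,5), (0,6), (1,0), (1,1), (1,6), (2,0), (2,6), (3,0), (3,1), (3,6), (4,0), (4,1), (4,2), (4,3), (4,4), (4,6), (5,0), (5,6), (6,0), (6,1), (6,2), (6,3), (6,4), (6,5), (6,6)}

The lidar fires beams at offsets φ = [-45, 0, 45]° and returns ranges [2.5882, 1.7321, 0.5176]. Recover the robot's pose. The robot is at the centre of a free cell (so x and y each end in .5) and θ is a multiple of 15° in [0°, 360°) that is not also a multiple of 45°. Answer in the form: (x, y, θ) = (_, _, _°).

(x, y, θ) = (3.5, 2.5, 210°)

The pose lattice has 19·16 = 304 candidates. Test each by forward raycasting.
  (3.5, 3.5, 195°): beam 1 = 2.8868 ≠ 2.5882 ✗
  (3.5, 4.5, 165°): beam 1 = 1.7321 ≠ 2.5882 ✗
  (5.5, 2.5, 165°): beam 1 = 1.0000 ≠ 2.5882 ✗
  (5.5, 4.5, 60°): beam 1 = 0.5176 ≠ 2.5882 ✗
  …
  (3.5, 2.5, 210°): r_1=2.5882, r_2=1.7321, r_3=0.5176 — all match ✓
No second candidate reproduces the full scan.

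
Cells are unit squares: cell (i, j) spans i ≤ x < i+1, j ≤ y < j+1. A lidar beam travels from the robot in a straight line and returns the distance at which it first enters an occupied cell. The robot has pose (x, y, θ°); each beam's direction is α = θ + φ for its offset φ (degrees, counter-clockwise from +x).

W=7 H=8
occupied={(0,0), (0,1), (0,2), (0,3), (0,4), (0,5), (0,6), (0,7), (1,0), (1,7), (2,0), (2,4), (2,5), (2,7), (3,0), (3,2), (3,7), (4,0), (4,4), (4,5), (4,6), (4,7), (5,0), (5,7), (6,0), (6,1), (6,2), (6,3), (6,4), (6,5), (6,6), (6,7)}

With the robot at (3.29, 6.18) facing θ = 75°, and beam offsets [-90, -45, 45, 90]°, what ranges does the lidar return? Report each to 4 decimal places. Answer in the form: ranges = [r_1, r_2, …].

beam 1: φ=-90°, α=345°
  dir = (cos 345°, sin 345°) = (0.9659, -0.2588); from cell (3,6)
  next x-line at t=0.7350, next y-line at t=0.6955; Δt_x=1.0353, Δt_y=3.8637
    y: enter (3,5) at t=0.6955
    x: enter (4,5) at t=0.7350 ← occupied
  → r_1 = 0.7350
beam 2: φ=-45°, α=30°
  dir = (cos 30°, sin 30°) = (0.8660, 0.5000); from cell (3,6)
  next x-line at t=0.8198, next y-line at t=1.6400; Δt_x=1.1547, Δt_y=2.0000
    x: enter (4,6) at t=0.8198 ← occupied
  → r_2 = 0.8198
beam 3: φ=45°, α=120°
  dir = (cos 120°, sin 120°) = (-0.5000, 0.8660); from cell (3,6)
  next x-line at t=0.5800, next y-line at t=0.9469; Δt_x=2.0000, Δt_y=1.1547
    x: enter (2,6) at t=0.5800
    y: enter (2,7) at t=0.9469 ← occupied
  → r_3 = 0.9469
beam 4: φ=90°, α=165°
  dir = (cos 165°, sin 165°) = (-0.9659, 0.2588); from cell (3,6)
  next x-line at t=0.3002, next y-line at t=3.1682; Δt_x=1.0353, Δt_y=3.8637
    x: enter (2,6) at t=0.3002
    x: enter (1,6) at t=1.3355
    x: enter (0,6) at t=2.3708 ← occupied
  → r_4 = 2.3708

ranges = [0.7350, 0.8198, 0.9469, 2.3708]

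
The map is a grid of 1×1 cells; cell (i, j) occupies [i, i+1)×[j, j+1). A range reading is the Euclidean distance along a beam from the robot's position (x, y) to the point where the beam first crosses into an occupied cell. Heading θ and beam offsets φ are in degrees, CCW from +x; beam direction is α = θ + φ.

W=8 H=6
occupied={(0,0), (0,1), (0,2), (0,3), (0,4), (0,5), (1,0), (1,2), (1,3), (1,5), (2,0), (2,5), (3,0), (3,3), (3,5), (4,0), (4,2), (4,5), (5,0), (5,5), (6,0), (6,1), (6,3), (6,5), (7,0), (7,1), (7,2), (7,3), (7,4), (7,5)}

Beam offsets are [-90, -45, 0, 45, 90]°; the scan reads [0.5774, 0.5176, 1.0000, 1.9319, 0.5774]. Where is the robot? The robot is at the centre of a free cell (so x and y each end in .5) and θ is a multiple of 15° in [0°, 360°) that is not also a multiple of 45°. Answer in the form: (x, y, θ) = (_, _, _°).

(x, y, θ) = (3.5, 4.5, 150°)

The pose lattice has 18·16 = 288 candidates. Test each by forward raycasting.
  (5.5, 2.5, 255°): beam 1 = 0.5176 ≠ 0.5774 ✗
  (6.5, 2.5, 60°): beam 3 = 0.5774 ≠ 1.0000 ✗
  (2.5, 1.5, 240°): beam 1 = 1.0000 ≠ 0.5774 ✗
  (2.5, 2.5, 330°): beam 1 = 1.7321 ≠ 0.5774 ✗
  …
  (3.5, 4.5, 150°): r_1=0.5774, r_2=0.5176, r_3=1.0000, r_4=1.9319, r_5=0.5774 — all match ✓
Only this pose fits every beam.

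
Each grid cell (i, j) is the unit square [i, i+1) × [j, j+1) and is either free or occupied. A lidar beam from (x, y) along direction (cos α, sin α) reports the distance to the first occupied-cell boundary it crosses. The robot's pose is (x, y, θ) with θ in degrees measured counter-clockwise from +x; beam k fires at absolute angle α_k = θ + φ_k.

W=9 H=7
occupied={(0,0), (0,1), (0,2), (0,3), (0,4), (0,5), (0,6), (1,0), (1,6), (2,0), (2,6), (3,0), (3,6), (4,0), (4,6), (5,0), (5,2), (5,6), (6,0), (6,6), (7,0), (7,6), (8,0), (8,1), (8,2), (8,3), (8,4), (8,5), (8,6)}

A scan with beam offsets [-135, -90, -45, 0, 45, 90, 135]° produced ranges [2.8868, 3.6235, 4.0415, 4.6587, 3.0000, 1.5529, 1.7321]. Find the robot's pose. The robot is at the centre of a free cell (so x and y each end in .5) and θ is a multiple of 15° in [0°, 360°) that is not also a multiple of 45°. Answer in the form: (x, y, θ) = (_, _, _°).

The pose lattice has 34·16 = 544 candidates. Test each by forward raycasting.
  (2.5, 1.5, 30°): beam 1 = 0.5176 ≠ 2.8868 ✗
  (1.5, 3.5, 165°): beam 1 = 5.0000 ≠ 2.8868 ✗
  (5.5, 4.5, 345°): beam 1 = 5.1962 ≠ 2.8868 ✗
  …
  (3.5, 4.5, 345°): r_1=2.8868, r_2=3.6235, r_3=4.0415, r_4=4.6587, r_5=3.0000, r_6=1.5529, r_7=1.7321 — all match ✓
Only this pose fits every beam.

(x, y, θ) = (3.5, 4.5, 345°)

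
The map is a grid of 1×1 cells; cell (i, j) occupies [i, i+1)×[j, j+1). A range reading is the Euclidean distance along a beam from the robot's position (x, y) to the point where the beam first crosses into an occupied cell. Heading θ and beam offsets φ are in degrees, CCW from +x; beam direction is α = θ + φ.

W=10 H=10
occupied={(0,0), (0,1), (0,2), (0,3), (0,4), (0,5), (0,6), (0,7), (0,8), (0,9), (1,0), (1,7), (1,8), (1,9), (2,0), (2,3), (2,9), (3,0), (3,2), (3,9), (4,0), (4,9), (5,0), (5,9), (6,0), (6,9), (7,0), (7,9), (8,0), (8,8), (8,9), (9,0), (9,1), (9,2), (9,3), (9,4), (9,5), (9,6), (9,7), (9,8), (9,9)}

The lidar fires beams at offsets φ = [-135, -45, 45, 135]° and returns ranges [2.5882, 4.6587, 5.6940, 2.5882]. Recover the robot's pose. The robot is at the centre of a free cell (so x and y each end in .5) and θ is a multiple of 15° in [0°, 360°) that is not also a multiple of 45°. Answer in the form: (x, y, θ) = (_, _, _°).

(x, y, θ) = (6.5, 6.5, 210°)

The pose lattice has 59·16 = 944 candidates. Test each by forward raycasting.
  (2.5, 4.5, 285°): beam 1 = 1.7321 ≠ 2.5882 ✗
  (2.5, 5.5, 75°): beam 1 = 2.8868 ≠ 2.5882 ✗
  (6.5, 3.5, 75°): beam 1 = 2.8868 ≠ 2.5882 ✗
  …
  (6.5, 6.5, 210°): r_1=2.5882, r_2=4.6587, r_3=5.6940, r_4=2.5882 — all match ✓
Only this pose fits every beam.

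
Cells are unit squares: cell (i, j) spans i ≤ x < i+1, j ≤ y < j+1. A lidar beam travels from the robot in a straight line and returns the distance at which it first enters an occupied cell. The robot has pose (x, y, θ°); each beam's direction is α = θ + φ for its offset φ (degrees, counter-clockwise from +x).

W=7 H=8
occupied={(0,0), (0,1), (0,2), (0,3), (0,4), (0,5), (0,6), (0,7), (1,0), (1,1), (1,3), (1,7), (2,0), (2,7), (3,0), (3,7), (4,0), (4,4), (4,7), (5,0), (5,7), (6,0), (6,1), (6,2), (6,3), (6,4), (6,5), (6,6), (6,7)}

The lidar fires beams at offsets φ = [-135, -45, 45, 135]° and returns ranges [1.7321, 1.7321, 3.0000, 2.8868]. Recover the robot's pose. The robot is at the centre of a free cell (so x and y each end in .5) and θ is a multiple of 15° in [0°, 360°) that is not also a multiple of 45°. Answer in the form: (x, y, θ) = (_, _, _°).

Candidates: 27 free-cell centres × 16 headings = 432 poses. Raycast each; keep the one whose scan matches to 4 dp.
  (4.5, 1.5, 345°): beam 1 = 1.0000 ≠ 1.7321 ✗
  (5.5, 4.5, 15°): beam 1 = 4.0415 ≠ 1.7321 ✗
  (1.5, 4.5, 75°): beam 1 = 0.5774 ≠ 1.7321 ✗
  (3.5, 4.5, 285°): beam 1 = 2.8868 ≠ 1.7321 ✗
  …
  (4.5, 2.5, 15°): r_1=1.7321, r_2=1.7321, r_3=3.0000, r_4=2.8868 — all match ✓
No second candidate reproduces the full scan.

(x, y, θ) = (4.5, 2.5, 15°)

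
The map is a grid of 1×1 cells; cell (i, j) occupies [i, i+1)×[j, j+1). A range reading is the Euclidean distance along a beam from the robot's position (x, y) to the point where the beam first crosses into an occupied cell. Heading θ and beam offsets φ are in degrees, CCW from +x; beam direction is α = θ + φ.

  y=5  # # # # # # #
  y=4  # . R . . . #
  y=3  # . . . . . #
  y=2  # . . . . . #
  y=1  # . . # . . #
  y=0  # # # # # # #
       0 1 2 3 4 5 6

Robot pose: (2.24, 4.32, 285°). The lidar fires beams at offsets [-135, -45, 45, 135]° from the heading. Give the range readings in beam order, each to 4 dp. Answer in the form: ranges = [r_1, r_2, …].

beam 1: φ=-135°, α=150°
  cosα=-0.8660 sinα=0.5000 | (2,4) | tMaxX 0.2771 tMaxY 1.3600 | tΔX 1.1547 tΔY 2.0000
    t=0.2771 [x] (1,4)
    t=1.3600 [y] (1,5) — stop
  → r_1 = 1.3600
beam 2: φ=-45°, α=240°
  cosα=-0.5000 sinα=-0.8660 | (2,4) | tMaxX 0.4800 tMaxY 0.3695 | tΔX 2.0000 tΔY 1.1547
    t=0.3695 [y] (2,3)
    t=0.4800 [x] (1,3)
    t=1.5242 [y] (1,2)
    t=2.4800 [x] (0,2) — stop
  → r_2 = 2.4800
beam 3: φ=45°, α=330°
  cosα=0.8660 sinα=-0.5000 | (2,4) | tMaxX 0.8776 tMaxY 0.6400 | tΔX 1.1547 tΔY 2.0000
    t=0.6400 [y] (2,3)
    t=0.8776 [x] (3,3)
    t=2.0323 [x] (4,3)
    t=2.6400 [y] (4,2)
    t=3.1870 [x] (5,2)
    t=4.3417 [x] (6,2) — stop
  → r_3 = 4.3417
beam 4: φ=135°, α=60°
  cosα=0.5000 sinα=0.8660 | (2,4) | tMaxX 1.5200 tMaxY 0.7852 | tΔX 2.0000 tΔY 1.1547
    t=0.7852 [y] (2,5) — stop
  → r_4 = 0.7852

ranges = [1.3600, 2.4800, 4.3417, 0.7852]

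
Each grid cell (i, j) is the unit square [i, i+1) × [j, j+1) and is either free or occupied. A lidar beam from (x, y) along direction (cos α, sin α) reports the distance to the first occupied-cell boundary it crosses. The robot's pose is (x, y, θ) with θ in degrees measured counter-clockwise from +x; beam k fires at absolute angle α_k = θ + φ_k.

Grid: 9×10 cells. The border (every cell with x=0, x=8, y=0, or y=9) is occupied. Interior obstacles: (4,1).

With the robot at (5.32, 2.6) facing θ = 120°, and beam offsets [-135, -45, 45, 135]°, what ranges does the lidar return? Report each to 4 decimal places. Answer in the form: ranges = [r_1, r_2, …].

beam 1: φ=-135°, α=345°
  direction (0.9659, -0.2588); cell (5,2); t to first gridline: x 0.7040, y 2.3182 (then +1.0353 / +3.8637)
    (6,2) via x @ 0.7040
    (7,2) via x @ 1.7393
    (7,1) via y @ 2.3182
    (8,1) via x @ 2.7745  # hit
  → r_1 = 2.7745
beam 2: φ=-45°, α=75°
  direction (0.2588, 0.9659); cell (5,2); t to first gridline: x 2.6273, y 0.4141 (then +3.8637 / +1.0353)
    (5,3) via y @ 0.4141
    (5,4) via y @ 1.4494
    (5,5) via y @ 2.4847
    (6,5) via x @ 2.6273
    (6,6) via y @ 3.5199
    (6,7) via y @ 4.5552
    (6,8) via y @ 5.5905
    (7,8) via x @ 6.4910
    (7,9) via y @ 6.6258  # hit
  → r_2 = 6.6258
beam 3: φ=45°, α=165°
  direction (-0.9659, 0.2588); cell (5,2); t to first gridline: x 0.3313, y 1.5455 (then +1.0353 / +3.8637)
    (4,2) via x @ 0.3313
    (3,2) via x @ 1.3666
    (3,3) via y @ 1.5455
    (2,3) via x @ 2.4018
    (1,3) via x @ 3.4371
    (0,3) via x @ 4.4724  # hit
  → r_3 = 4.4724
beam 4: φ=135°, α=255°
  direction (-0.2588, -0.9659); cell (5,2); t to first gridline: x 1.2364, y 0.6212 (then +3.8637 / +1.0353)
    (5,1) via y @ 0.6212
    (4,1) via x @ 1.2364  # hit
  → r_4 = 1.2364

ranges = [2.7745, 6.6258, 4.4724, 1.2364]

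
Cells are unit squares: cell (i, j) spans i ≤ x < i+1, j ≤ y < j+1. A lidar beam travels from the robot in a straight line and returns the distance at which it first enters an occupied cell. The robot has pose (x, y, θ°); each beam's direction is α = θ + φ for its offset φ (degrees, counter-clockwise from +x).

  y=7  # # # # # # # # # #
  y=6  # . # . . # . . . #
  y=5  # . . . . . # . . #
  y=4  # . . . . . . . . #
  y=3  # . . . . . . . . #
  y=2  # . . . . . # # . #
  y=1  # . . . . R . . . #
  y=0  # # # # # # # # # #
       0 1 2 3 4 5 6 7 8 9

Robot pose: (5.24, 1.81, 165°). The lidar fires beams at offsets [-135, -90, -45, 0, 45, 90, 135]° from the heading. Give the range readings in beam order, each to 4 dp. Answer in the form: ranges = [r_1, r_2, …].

ranges = [0.8776, 3.3025, 4.8382, 4.3896, 1.6200, 0.8386, 0.9353]

beam 1: φ=-135°, α=30°
  direction (0.8660, 0.5000); cell (5,1); t to first gridline: x 0.8776, y 0.3800 (then +1.1547 / +2.0000)
    (5,2) via y @ 0.3800
    (6,2) via x @ 0.8776  # hit
  → r_1 = 0.8776
beam 2: φ=-90°, α=75°
  direction (0.2588, 0.9659); cell (5,1); t to first gridline: x 2.9364, y 0.1967 (then +3.8637 / +1.0353)
    (5,2) via y @ 0.1967
    (5,3) via y @ 1.2320
    (5,4) via y @ 2.2673
    (6,4) via x @ 2.9364
    (6,5) via y @ 3.3025  # hit
  → r_2 = 3.3025
beam 3: φ=-45°, α=120°
  direction (-0.5000, 0.8660); cell (5,1); t to first gridline: x 0.4800, y 0.2194 (then +2.0000 / +1.1547)
    (5,2) via y @ 0.2194
    (4,2) via x @ 0.4800
    (4,3) via y @ 1.3741
    (3,3) via x @ 2.4800
    (3,4) via y @ 2.5288
    (3,5) via y @ 3.6835
    (2,5) via x @ 4.4800
    (2,6) via y @ 4.8382  # hit
  → r_3 = 4.8382
beam 4: φ=0°, α=165°
  direction (-0.9659, 0.2588); cell (5,1); t to first gridline: x 0.2485, y 0.7341 (then +1.0353 / +3.8637)
    (4,1) via x @ 0.2485
    (4,2) via y @ 0.7341
    (3,2) via x @ 1.2837
    (2,2) via x @ 2.3190
    (1,2) via x @ 3.3543
    (0,2) via x @ 4.3896  # hit
  → r_4 = 4.3896
beam 5: φ=45°, α=210°
  direction (-0.8660, -0.5000); cell (5,1); t to first gridline: x 0.2771, y 1.6200 (then +1.1547 / +2.0000)
    (4,1) via x @ 0.2771
    (3,1) via x @ 1.4318
    (3,0) via y @ 1.6200  # hit
  → r_5 = 1.6200
beam 6: φ=90°, α=255°
  direction (-0.2588, -0.9659); cell (5,1); t to first gridline: x 0.9273, y 0.8386 (then +3.8637 / +1.0353)
    (5,0) via y @ 0.8386  # hit
  → r_6 = 0.8386
beam 7: φ=135°, α=300°
  direction (0.5000, -0.8660); cell (5,1); t to first gridline: x 1.5200, y 0.9353 (then +2.0000 / +1.1547)
    (5,0) via y @ 0.9353  # hit
  → r_7 = 0.9353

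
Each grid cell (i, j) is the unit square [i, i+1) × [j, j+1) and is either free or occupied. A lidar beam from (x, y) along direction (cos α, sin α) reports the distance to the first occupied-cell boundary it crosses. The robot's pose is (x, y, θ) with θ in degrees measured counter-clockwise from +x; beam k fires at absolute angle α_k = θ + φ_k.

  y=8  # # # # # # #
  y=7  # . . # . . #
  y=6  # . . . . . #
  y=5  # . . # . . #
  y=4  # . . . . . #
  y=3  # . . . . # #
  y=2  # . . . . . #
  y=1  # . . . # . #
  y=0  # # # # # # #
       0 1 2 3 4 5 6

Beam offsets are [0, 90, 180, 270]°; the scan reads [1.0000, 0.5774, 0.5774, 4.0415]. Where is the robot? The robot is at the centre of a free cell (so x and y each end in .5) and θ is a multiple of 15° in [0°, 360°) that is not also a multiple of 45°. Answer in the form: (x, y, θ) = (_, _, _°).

(x, y, θ) = (1.5, 1.5, 120°)

Enumerate (i+0.5, j+0.5, θ) over the 31 free cells and 16 admissible headings. For each, cast all 4 beams and compare to the given ranges.
  (4.5, 5.5, 300°): beam 1 = 1.7321 ≠ 1.0000 ✗
  (2.5, 3.5, 345°): beam 1 = 3.6235 ≠ 1.0000 ✗
  (2.5, 6.5, 30°): beam 2 = 1.7321 ≠ 0.5774 ✗
  (5.5, 2.5, 165°): beam 1 = 4.6587 ≠ 1.0000 ✗
  …
  (1.5, 1.5, 120°): r_1=1.0000, r_2=0.5774, r_3=0.5774, r_4=4.0415 — all match ✓
No second candidate reproduces the full scan.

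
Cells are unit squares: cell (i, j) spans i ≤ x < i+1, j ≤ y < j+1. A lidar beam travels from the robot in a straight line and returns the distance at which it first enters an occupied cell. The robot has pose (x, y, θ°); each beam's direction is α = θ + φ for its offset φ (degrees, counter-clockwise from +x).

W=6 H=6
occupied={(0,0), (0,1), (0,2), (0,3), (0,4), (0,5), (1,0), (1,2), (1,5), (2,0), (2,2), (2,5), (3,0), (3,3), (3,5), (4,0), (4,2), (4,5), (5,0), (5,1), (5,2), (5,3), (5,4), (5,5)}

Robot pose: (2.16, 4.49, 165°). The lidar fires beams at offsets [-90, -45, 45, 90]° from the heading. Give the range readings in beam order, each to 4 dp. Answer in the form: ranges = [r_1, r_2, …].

ranges = [0.5280, 0.5889, 1.3395, 1.5426]

beam 1: φ=-90°, α=75°
  direction (0.2588, 0.9659); cell (2,4); t to first gridline: x 3.2455, y 0.5280 (then +3.8637 / +1.0353)
    (2,5) via y @ 0.5280  # hit
  → r_1 = 0.5280
beam 2: φ=-45°, α=120°
  direction (-0.5000, 0.8660); cell (2,4); t to first gridline: x 0.3200, y 0.5889 (then +2.0000 / +1.1547)
    (1,4) via x @ 0.3200
    (1,5) via y @ 0.5889  # hit
  → r_2 = 0.5889
beam 3: φ=45°, α=210°
  direction (-0.8660, -0.5000); cell (2,4); t to first gridline: x 0.1848, y 0.9800 (then +1.1547 / +2.0000)
    (1,4) via x @ 0.1848
    (1,3) via y @ 0.9800
    (0,3) via x @ 1.3395  # hit
  → r_3 = 1.3395
beam 4: φ=90°, α=255°
  direction (-0.2588, -0.9659); cell (2,4); t to first gridline: x 0.6182, y 0.5073 (then +3.8637 / +1.0353)
    (2,3) via y @ 0.5073
    (1,3) via x @ 0.6182
    (1,2) via y @ 1.5426  # hit
  → r_4 = 1.5426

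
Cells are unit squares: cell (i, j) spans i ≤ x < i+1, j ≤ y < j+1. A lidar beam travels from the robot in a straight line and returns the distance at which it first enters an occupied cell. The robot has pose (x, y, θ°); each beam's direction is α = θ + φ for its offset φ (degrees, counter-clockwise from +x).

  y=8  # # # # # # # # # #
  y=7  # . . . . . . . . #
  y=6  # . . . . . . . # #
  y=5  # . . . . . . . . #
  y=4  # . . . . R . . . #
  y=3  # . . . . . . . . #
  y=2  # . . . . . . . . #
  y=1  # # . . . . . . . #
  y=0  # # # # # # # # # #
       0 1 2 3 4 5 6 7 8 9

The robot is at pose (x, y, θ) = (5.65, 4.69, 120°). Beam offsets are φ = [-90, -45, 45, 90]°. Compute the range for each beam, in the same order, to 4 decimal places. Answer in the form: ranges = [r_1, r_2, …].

ranges = [2.7135, 3.4268, 4.8140, 5.3694]

beam 1: φ=-90°, α=30°
  dir = (cos 30°, sin 30°) = (0.8660, 0.5000); from cell (5,4)
  next x-line at t=0.4041, next y-line at t=0.6200; Δt_x=1.1547, Δt_y=2.0000
    x: enter (6,4) at t=0.4041
    y: enter (6,5) at t=0.6200
    x: enter (7,5) at t=1.5588
    y: enter (7,6) at t=2.6200
    x: enter (8,6) at t=2.7135 ← occupied
  → r_1 = 2.7135
beam 2: φ=-45°, α=75°
  dir = (cos 75°, sin 75°) = (0.2588, 0.9659); from cell (5,4)
  next x-line at t=1.3523, next y-line at t=0.3209; Δt_x=3.8637, Δt_y=1.0353
    y: enter (5,5) at t=0.3209
    x: enter (6,5) at t=1.3523
    y: enter (6,6) at t=1.3562
    y: enter (6,7) at t=2.3915
    y: enter (6,8) at t=3.4268 ← occupied
  → r_2 = 3.4268
beam 3: φ=45°, α=165°
  dir = (cos 165°, sin 165°) = (-0.9659, 0.2588); from cell (5,4)
  next x-line at t=0.6729, next y-line at t=1.1977; Δt_x=1.0353, Δt_y=3.8637
    x: enter (4,4) at t=0.6729
    y: enter (4,5) at t=1.1977
    x: enter (3,5) at t=1.7082
    x: enter (2,5) at t=2.7435
    x: enter (1,5) at t=3.7788
    x: enter (0,5) at t=4.8140 ← occupied
  → r_3 = 4.8140
beam 4: φ=90°, α=210°
  dir = (cos 210°, sin 210°) = (-0.8660, -0.5000); from cell (5,4)
  next x-line at t=0.7506, next y-line at t=1.3800; Δt_x=1.1547, Δt_y=2.0000
    x: enter (4,4) at t=0.7506
    y: enter (4,3) at t=1.3800
    x: enter (3,3) at t=1.9053
    x: enter (2,3) at t=3.0600
    y: enter (2,2) at t=3.3800
    x: enter (1,2) at t=4.2147
    x: enter (0,2) at t=5.3694 ← occupied
  → r_4 = 5.3694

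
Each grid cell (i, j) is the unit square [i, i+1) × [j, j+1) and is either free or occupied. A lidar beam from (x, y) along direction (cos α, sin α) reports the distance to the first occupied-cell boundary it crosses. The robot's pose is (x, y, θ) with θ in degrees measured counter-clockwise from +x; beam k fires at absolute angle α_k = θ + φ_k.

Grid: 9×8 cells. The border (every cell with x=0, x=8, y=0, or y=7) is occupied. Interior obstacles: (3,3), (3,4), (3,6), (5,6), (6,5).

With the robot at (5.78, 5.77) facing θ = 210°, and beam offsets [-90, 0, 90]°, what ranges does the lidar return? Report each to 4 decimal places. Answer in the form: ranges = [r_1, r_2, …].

beam 1: φ=-90°, α=120°
  cosα=-0.5000 sinα=0.8660 | (5,5) | tMaxX 1.5600 tMaxY 0.2656 | tΔX 2.0000 tΔY 1.1547
    t=0.2656 [y] (5,6) — stop
  → r_1 = 0.2656
beam 2: φ=0°, α=210°
  cosα=-0.8660 sinα=-0.5000 | (5,5) | tMaxX 0.9007 tMaxY 1.5400 | tΔX 1.1547 tΔY 2.0000
    t=0.9007 [x] (4,5)
    t=1.5400 [y] (4,4)
    t=2.0554 [x] (3,4) — stop
  → r_2 = 2.0554
beam 3: φ=90°, α=300°
  cosα=0.5000 sinα=-0.8660 | (5,5) | tMaxX 0.4400 tMaxY 0.8891 | tΔX 2.0000 tΔY 1.1547
    t=0.4400 [x] (6,5) — stop
  → r_3 = 0.4400

ranges = [0.2656, 2.0554, 0.4400]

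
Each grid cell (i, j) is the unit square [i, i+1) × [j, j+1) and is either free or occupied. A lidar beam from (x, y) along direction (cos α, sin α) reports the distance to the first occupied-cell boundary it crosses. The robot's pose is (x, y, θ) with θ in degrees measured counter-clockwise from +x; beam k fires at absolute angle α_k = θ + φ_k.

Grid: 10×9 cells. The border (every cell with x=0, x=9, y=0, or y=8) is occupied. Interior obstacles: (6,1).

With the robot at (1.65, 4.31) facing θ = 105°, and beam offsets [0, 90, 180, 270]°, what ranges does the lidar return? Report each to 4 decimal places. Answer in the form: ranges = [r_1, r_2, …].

ranges = [2.5114, 0.6729, 3.4268, 7.6093]

beam 1: φ=0°, α=105°
  direction (-0.2588, 0.9659); cell (1,4); t to first gridline: x 2.5114, y 0.7143 (then +3.8637 / +1.0353)
    (1,5) via y @ 0.7143
    (1,6) via y @ 1.7496
    (0,6) via x @ 2.5114  # hit
  → r_1 = 2.5114
beam 2: φ=90°, α=195°
  direction (-0.9659, -0.2588); cell (1,4); t to first gridline: x 0.6729, y 1.1977 (then +1.0353 / +3.8637)
    (0,4) via x @ 0.6729  # hit
  → r_2 = 0.6729
beam 3: φ=180°, α=285°
  direction (0.2588, -0.9659); cell (1,4); t to first gridline: x 1.3523, y 0.3209 (then +3.8637 / +1.0353)
    (1,3) via y @ 0.3209
    (2,3) via x @ 1.3523
    (2,2) via y @ 1.3562
    (2,1) via y @ 2.3915
    (2,0) via y @ 3.4268  # hit
  → r_3 = 3.4268
beam 4: φ=270°, α=15°
  direction (0.9659, 0.2588); cell (1,4); t to first gridline: x 0.3623, y 2.6660 (then +1.0353 / +3.8637)
    (2,4) via x @ 0.3623
    (3,4) via x @ 1.3976
    (4,4) via x @ 2.4329
    (4,5) via y @ 2.6660
    (5,5) via x @ 3.4682
    (6,5) via x @ 4.5035
    (7,5) via x @ 5.5387
    (7,6) via y @ 6.5297
    (8,6) via x @ 6.5740
    (9,6) via x @ 7.6093  # hit
  → r_4 = 7.6093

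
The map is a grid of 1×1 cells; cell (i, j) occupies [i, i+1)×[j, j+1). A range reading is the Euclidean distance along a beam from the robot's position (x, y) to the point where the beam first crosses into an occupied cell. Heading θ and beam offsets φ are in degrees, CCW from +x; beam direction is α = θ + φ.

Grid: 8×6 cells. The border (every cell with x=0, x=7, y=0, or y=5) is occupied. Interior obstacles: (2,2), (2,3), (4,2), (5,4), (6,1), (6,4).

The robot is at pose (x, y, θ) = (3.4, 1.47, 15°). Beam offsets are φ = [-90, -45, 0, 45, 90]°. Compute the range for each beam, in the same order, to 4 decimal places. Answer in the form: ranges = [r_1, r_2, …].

ranges = [0.4866, 0.9400, 3.7270, 1.2000, 1.5455]

beam 1: φ=-90°, α=285°
  dir = (cos 285°, sin 285°) = (0.2588, -0.9659); from cell (3,1)
  next x-line at t=2.3182, next y-line at t=0.4866; Δt_x=3.8637, Δt_y=1.0353
    y: enter (3,0) at t=0.4866 ← occupied
  → r_1 = 0.4866
beam 2: φ=-45°, α=330°
  dir = (cos 330°, sin 330°) = (0.8660, -0.5000); from cell (3,1)
  next x-line at t=0.6928, next y-line at t=0.9400; Δt_x=1.1547, Δt_y=2.0000
    x: enter (4,1) at t=0.6928
    y: enter (4,0) at t=0.9400 ← occupied
  → r_2 = 0.9400
beam 3: φ=0°, α=15°
  dir = (cos 15°, sin 15°) = (0.9659, 0.2588); from cell (3,1)
  next x-line at t=0.6212, next y-line at t=2.0478; Δt_x=1.0353, Δt_y=3.8637
    x: enter (4,1) at t=0.6212
    x: enter (5,1) at t=1.6564
    y: enter (5,2) at t=2.0478
    x: enter (6,2) at t=2.6917
    x: enter (7,2) at t=3.7270 ← occupied
  → r_3 = 3.7270
beam 4: φ=45°, α=60°
  dir = (cos 60°, sin 60°) = (0.5000, 0.8660); from cell (3,1)
  next x-line at t=1.2000, next y-line at t=0.6120; Δt_x=2.0000, Δt_y=1.1547
    y: enter (3,2) at t=0.6120
    x: enter (4,2) at t=1.2000 ← occupied
  → r_4 = 1.2000
beam 5: φ=90°, α=105°
  dir = (cos 105°, sin 105°) = (-0.2588, 0.9659); from cell (3,1)
  next x-line at t=1.5455, next y-line at t=0.5487; Δt_x=3.8637, Δt_y=1.0353
    y: enter (3,2) at t=0.5487
    x: enter (2,2) at t=1.5455 ← occupied
  → r_5 = 1.5455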